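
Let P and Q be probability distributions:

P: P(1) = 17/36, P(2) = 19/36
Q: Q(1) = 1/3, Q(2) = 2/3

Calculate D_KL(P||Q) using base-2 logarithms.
0.0594 bits

D_KL(P||Q) = Σ P(x) log₂(P(x)/Q(x))

Computing term by term:
  P(1)·log₂(P(1)/Q(1)) = (17/36)·log₂((17/36)/(1/3)) = 0.23729
  P(2)·log₂(P(2)/Q(2)) = (19/36)·log₂((19/36)/(2/3)) = -0.17788

D_KL(P||Q) = 0.23729 - 0.17788 = 0.05941 ≈ 0.0594 bits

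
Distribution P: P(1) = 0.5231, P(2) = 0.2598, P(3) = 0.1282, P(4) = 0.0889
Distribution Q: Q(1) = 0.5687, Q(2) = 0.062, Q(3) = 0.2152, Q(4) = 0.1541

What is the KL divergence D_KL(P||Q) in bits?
0.3076 bits

D_KL(P||Q) = Σ P(x) log₂(P(x)/Q(x))

Computing term by term:
  P(1)·log₂(P(1)/Q(1)) = 0.5231·log₂(0.5231/0.5687) = -0.06308
  P(2)·log₂(P(2)/Q(2)) = 0.2598·log₂(0.2598/0.062) = 0.53702
  P(3)·log₂(P(3)/Q(3)) = 0.1282·log₂(0.1282/0.2152) = -0.09580
  P(4)·log₂(P(4)/Q(4)) = 0.0889·log₂(0.0889/0.1541) = -0.07055

D_KL(P||Q) = -0.06308 + 0.53702 - 0.09580 - 0.07055 = 0.30759 ≈ 0.3076 bits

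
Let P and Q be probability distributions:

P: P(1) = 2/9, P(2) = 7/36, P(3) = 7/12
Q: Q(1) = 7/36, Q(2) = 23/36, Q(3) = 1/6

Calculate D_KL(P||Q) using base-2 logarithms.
0.7634 bits

D_KL(P||Q) = Σ P(x) log₂(P(x)/Q(x))

Computing term by term:
  P(1)·log₂(P(1)/Q(1)) = (2/9)·log₂((2/9)/(7/36)) = 0.04281
  P(2)·log₂(P(2)/Q(2)) = (7/36)·log₂((7/36)/(23/36)) = -0.33371
  P(3)·log₂(P(3)/Q(3)) = (7/12)·log₂((7/12)/(1/6)) = 1.05429

D_KL(P||Q) = 0.04281 - 0.33371 + 1.05429 = 0.76339 ≈ 0.7634 bits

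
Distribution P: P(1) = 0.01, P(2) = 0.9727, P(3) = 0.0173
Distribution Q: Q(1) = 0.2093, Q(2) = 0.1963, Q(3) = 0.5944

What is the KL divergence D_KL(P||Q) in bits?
2.1138 bits

D_KL(P||Q) = Σ P(x) log₂(P(x)/Q(x))

Computing term by term:
  P(1)·log₂(P(1)/Q(1)) = 0.01·log₂(0.01/0.2093) = -0.04388
  P(2)·log₂(P(2)/Q(2)) = 0.9727·log₂(0.9727/0.1963) = 2.24590
  P(3)·log₂(P(3)/Q(3)) = 0.0173·log₂(0.0173/0.5944) = -0.08827

D_KL(P||Q) = -0.04388 + 2.24590 - 0.08827 = 2.11375 ≈ 2.1138 bits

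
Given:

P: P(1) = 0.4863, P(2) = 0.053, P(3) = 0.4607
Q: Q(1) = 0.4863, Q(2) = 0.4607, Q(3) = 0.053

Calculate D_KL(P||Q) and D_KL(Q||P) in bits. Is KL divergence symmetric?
D_KL(P||Q) = 1.2719 bits, D_KL(Q||P) = 1.2719 bits. The two values coincide for this particular pair, but no — KL divergence is not symmetric in general.

D_KL(P||Q) = Σ P(x) log₂(P(x)/Q(x))

Computing term by term:
  P(1)·log₂(P(1)/Q(1)) = 0.4863·log₂(0.4863/0.4863) = 0.00000
  P(2)·log₂(P(2)/Q(2)) = 0.053·log₂(0.053/0.4607) = -0.16535
  P(3)·log₂(P(3)/Q(3)) = 0.4607·log₂(0.4607/0.053) = 1.43727

D_KL(P||Q) = 0.00000 - 0.16535 + 1.43727 = 1.27192 ≈ 1.2719 bits

D_KL(Q||P) = Σ Q(x) log₂(Q(x)/P(x))

Computing term by term:
  Q(1)·log₂(Q(1)/P(1)) = 0.4863·log₂(0.4863/0.4863) = 0.00000
  Q(2)·log₂(Q(2)/P(2)) = 0.4607·log₂(0.4607/0.053) = 1.43727
  Q(3)·log₂(Q(3)/P(3)) = 0.053·log₂(0.053/0.4607) = -0.16535

D_KL(Q||P) = 0.00000 + 1.43727 - 0.16535 = 1.27192 ≈ 1.2719 bits

These ARE equal here. Q is P with outcomes relabeled (Q(2) = P(3), Q(3) = P(2)) by a relabeling that is its own inverse, so the two sums contain exactly the same terms in a different order. This is a special case — KL divergence is not symmetric in general: D_KL(P||Q) ≠ D_KL(Q||P) for most P, Q.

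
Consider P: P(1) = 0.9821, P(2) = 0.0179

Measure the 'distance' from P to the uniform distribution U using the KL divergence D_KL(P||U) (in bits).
0.8705 bits

U(i) = 1/2 for all i

D_KL(P||U) = Σ P(x) log₂(P(x) / (1/2))
           = Σ P(x) log₂(P(x)) + log₂(2)
           = log₂(2) - H(P)

H(P) = -Σ P(x) log₂(P(x)):
  -P(1)·log₂(P(1)) = -(0.9821)·log₂(0.9821) = 0.02559
  -P(2)·log₂(P(2)) = -(0.0179)·log₂(0.0179) = 0.10389
H(P) = 0.02559 + 0.10389 = 0.12948 bits

log₂(2) = 1.00000 bits

D_KL(P||U) = 1.00000 - 0.12948 = 0.87052 ≈ 0.8705 bits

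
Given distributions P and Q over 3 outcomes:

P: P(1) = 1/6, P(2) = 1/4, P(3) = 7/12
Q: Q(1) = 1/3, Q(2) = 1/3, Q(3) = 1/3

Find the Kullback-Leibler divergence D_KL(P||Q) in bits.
0.2005 bits

D_KL(P||Q) = Σ P(x) log₂(P(x)/Q(x))

Computing term by term:
  P(1)·log₂(P(1)/Q(1)) = (1/6)·log₂((1/6)/(1/3)) = -0.16667
  P(2)·log₂(P(2)/Q(2)) = (1/4)·log₂((1/4)/(1/3)) = -0.10376
  P(3)·log₂(P(3)/Q(3)) = (7/12)·log₂((7/12)/(1/3)) = 0.47096

D_KL(P||Q) = -0.16667 - 0.10376 + 0.47096 = 0.20053 ≈ 0.2005 bits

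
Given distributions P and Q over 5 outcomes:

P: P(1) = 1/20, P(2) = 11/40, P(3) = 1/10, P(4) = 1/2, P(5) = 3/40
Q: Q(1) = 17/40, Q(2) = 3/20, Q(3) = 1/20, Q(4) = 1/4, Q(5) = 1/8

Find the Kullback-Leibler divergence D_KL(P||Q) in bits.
0.6308 bits

D_KL(P||Q) = Σ P(x) log₂(P(x)/Q(x))

Computing term by term:
  P(1)·log₂(P(1)/Q(1)) = (1/20)·log₂((1/20)/(17/40)) = -0.15437
  P(2)·log₂(P(2)/Q(2)) = (11/40)·log₂((11/40)/(3/20)) = 0.24048
  P(3)·log₂(P(3)/Q(3)) = (1/10)·log₂((1/10)/(1/20)) = 0.10000
  P(4)·log₂(P(4)/Q(4)) = (1/2)·log₂((1/2)/(1/4)) = 0.50000
  P(5)·log₂(P(5)/Q(5)) = (3/40)·log₂((3/40)/(1/8)) = -0.05527

D_KL(P||Q) = -0.15437 + 0.24048 + 0.10000 + 0.50000 - 0.05527 = 0.63084 ≈ 0.6308 bits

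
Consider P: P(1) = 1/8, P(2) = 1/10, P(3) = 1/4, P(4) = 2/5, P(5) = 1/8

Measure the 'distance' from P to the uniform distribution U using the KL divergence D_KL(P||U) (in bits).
0.2110 bits

U(i) = 1/5 for all i

D_KL(P||U) = Σ P(x) log₂(P(x) / (1/5))
           = Σ P(x) log₂(P(x)) + log₂(5)
           = log₂(5) - H(P)

H(P) = -Σ P(x) log₂(P(x)):
  -P(1)·log₂(P(1)) = -(1/8)·log₂(1/8) = 0.37500
  -P(2)·log₂(P(2)) = -(1/10)·log₂(1/10) = 0.33219
  -P(3)·log₂(P(3)) = -(1/4)·log₂(1/4) = 0.50000
  -P(4)·log₂(P(4)) = -(2/5)·log₂(2/5) = 0.52877
  -P(5)·log₂(P(5)) = -(1/8)·log₂(1/8) = 0.37500
H(P) = 0.37500 + 0.33219 + 0.50000 + 0.52877 + 0.37500 = 2.11096 bits

log₂(5) = 2.32193 bits

D_KL(P||U) = 2.32193 - 2.11096 = 0.21097 ≈ 0.2110 bits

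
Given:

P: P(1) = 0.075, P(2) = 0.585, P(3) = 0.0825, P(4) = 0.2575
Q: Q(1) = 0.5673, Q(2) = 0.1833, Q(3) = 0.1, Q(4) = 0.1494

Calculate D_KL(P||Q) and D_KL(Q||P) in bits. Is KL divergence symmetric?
D_KL(P||Q) = 0.9398 bits, D_KL(Q||P) = 1.2596 bits. No, KL divergence is not symmetric.

D_KL(P||Q) = Σ P(x) log₂(P(x)/Q(x))

Computing term by term:
  P(1)·log₂(P(1)/Q(1)) = 0.075·log₂(0.075/0.5673) = -0.21894
  P(2)·log₂(P(2)/Q(2)) = 0.585·log₂(0.585/0.1833) = 0.97942
  P(3)·log₂(P(3)/Q(3)) = 0.0825·log₂(0.0825/0.1) = -0.02290
  P(4)·log₂(P(4)/Q(4)) = 0.2575·log₂(0.2575/0.1494) = 0.20224

D_KL(P||Q) = -0.21894 + 0.97942 - 0.02290 + 0.20224 = 0.93982 ≈ 0.9398 bits

D_KL(Q||P) = Σ Q(x) log₂(Q(x)/P(x))

Computing term by term:
  Q(1)·log₂(Q(1)/P(1)) = 0.5673·log₂(0.5673/0.075) = 1.65603
  Q(2)·log₂(Q(2)/P(2)) = 0.1833·log₂(0.1833/0.585) = -0.30689
  Q(3)·log₂(Q(3)/P(3)) = 0.1·log₂(0.1/0.0825) = 0.02775
  Q(4)·log₂(Q(4)/P(4)) = 0.1494·log₂(0.1494/0.2575) = -0.11734

D_KL(Q||P) = 1.65603 - 0.30689 + 0.02775 - 0.11734 = 1.25955 ≈ 1.2596 bits

These are NOT equal (difference: 0.3198 bits). KL divergence is asymmetric: D_KL(P||Q) ≠ D_KL(Q||P) in general.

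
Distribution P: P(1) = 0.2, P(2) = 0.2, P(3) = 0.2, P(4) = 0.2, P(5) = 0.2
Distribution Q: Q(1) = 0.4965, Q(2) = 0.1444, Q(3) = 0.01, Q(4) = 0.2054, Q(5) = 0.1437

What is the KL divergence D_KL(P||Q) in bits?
0.7837 bits

D_KL(P||Q) = Σ P(x) log₂(P(x)/Q(x))

Computing term by term:
  P(1)·log₂(P(1)/Q(1)) = 0.2·log₂(0.2/0.4965) = -0.26236
  P(2)·log₂(P(2)/Q(2)) = 0.2·log₂(0.2/0.1444) = 0.09399
  P(3)·log₂(P(3)/Q(3)) = 0.2·log₂(0.2/0.01) = 0.86439
  P(4)·log₂(P(4)/Q(4)) = 0.2·log₂(0.2/0.2054) = -0.00769
  P(5)·log₂(P(5)/Q(5)) = 0.2·log₂(0.2/0.1437) = 0.09539

D_KL(P||Q) = -0.26236 + 0.09399 + 0.86439 - 0.00769 + 0.09539 = 0.78372 ≈ 0.7837 bits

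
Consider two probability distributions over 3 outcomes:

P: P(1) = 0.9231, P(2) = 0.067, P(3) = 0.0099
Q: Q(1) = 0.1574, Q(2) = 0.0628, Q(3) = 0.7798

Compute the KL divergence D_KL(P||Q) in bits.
2.2997 bits

D_KL(P||Q) = Σ P(x) log₂(P(x)/Q(x))

Computing term by term:
  P(1)·log₂(P(1)/Q(1)) = 0.9231·log₂(0.9231/0.1574) = 2.35580
  P(2)·log₂(P(2)/Q(2)) = 0.067·log₂(0.067/0.0628) = 0.00626
  P(3)·log₂(P(3)/Q(3)) = 0.0099·log₂(0.0099/0.7798) = -0.06237

D_KL(P||Q) = 2.35580 + 0.00626 - 0.06237 = 2.29969 ≈ 2.2997 bits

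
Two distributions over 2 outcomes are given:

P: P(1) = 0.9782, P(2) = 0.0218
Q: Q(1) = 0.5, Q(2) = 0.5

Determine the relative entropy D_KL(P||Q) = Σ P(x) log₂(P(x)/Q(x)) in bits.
0.8486 bits

D_KL(P||Q) = Σ P(x) log₂(P(x)/Q(x))

Computing term by term:
  P(1)·log₂(P(1)/Q(1)) = 0.9782·log₂(0.9782/0.5) = 0.94709
  P(2)·log₂(P(2)/Q(2)) = 0.0218·log₂(0.0218/0.5) = -0.09853

D_KL(P||Q) = 0.94709 - 0.09853 = 0.84856 ≈ 0.8486 bits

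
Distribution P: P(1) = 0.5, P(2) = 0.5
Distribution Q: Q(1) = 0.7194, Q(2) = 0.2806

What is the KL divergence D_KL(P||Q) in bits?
0.1543 bits

D_KL(P||Q) = Σ P(x) log₂(P(x)/Q(x))

Computing term by term:
  P(1)·log₂(P(1)/Q(1)) = 0.5·log₂(0.5/0.7194) = -0.26243
  P(2)·log₂(P(2)/Q(2)) = 0.5·log₂(0.5/0.2806) = 0.41671

D_KL(P||Q) = -0.26243 + 0.41671 = 0.15428 ≈ 0.1543 bits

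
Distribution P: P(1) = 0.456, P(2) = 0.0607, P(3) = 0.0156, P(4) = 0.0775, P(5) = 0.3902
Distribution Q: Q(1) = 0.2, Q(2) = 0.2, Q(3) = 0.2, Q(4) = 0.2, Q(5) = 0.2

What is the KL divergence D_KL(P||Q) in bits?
0.6506 bits

D_KL(P||Q) = Σ P(x) log₂(P(x)/Q(x))

Computing term by term:
  P(1)·log₂(P(1)/Q(1)) = 0.456·log₂(0.456/0.2) = 0.54220
  P(2)·log₂(P(2)/Q(2)) = 0.0607·log₂(0.0607/0.2) = -0.10442
  P(3)·log₂(P(3)/Q(3)) = 0.0156·log₂(0.0156/0.2) = -0.05741
  P(4)·log₂(P(4)/Q(4)) = 0.0775·log₂(0.0775/0.2) = -0.10600
  P(5)·log₂(P(5)/Q(5)) = 0.3902·log₂(0.3902/0.2) = 0.37624

D_KL(P||Q) = 0.54220 - 0.10442 - 0.05741 - 0.10600 + 0.37624 = 0.65061 ≈ 0.6506 bits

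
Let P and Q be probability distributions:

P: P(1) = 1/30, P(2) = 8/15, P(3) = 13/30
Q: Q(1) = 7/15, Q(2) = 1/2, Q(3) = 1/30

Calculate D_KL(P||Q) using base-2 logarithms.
1.5263 bits

D_KL(P||Q) = Σ P(x) log₂(P(x)/Q(x))

Computing term by term:
  P(1)·log₂(P(1)/Q(1)) = (1/30)·log₂((1/30)/(7/15)) = -0.12691
  P(2)·log₂(P(2)/Q(2)) = (8/15)·log₂((8/15)/(1/2)) = 0.04966
  P(3)·log₂(P(3)/Q(3)) = (13/30)·log₂((13/30)/(1/30)) = 1.60352

D_KL(P||Q) = -0.12691 + 0.04966 + 1.60352 = 1.52627 ≈ 1.5263 bits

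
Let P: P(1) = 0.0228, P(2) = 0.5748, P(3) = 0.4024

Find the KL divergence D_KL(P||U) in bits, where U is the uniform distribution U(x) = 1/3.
0.4729 bits

U(i) = 1/3 for all i

D_KL(P||U) = Σ P(x) log₂(P(x) / (1/3))
           = Σ P(x) log₂(P(x)) + log₂(3)
           = log₂(3) - H(P)

H(P) = -Σ P(x) log₂(P(x)):
  -P(1)·log₂(P(1)) = -(0.0228)·log₂(0.0228) = 0.12437
  -P(2)·log₂(P(2)) = -(0.5748)·log₂(0.5748) = 0.45919
  -P(3)·log₂(P(3)) = -(0.4024)·log₂(0.4024) = 0.52847
H(P) = 0.12437 + 0.45919 + 0.52847 = 1.11203 bits

log₂(3) = 1.58496 bits

D_KL(P||U) = 1.58496 - 1.11203 = 0.47293 ≈ 0.4729 bits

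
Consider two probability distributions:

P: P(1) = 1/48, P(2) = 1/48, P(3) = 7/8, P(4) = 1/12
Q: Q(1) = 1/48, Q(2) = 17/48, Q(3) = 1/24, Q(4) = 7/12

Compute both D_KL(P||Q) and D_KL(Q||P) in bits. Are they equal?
D_KL(P||Q) = 3.5242 bits, D_KL(Q||P) = 2.9023 bits. No, they are not equal.

D_KL(P||Q) = Σ P(x) log₂(P(x)/Q(x))

Computing term by term:
  P(1)·log₂(P(1)/Q(1)) = (1/48)·log₂((1/48)/(1/48)) = 0.00000
  P(2)·log₂(P(2)/Q(2)) = (1/48)·log₂((1/48)/(17/48)) = -0.08516
  P(3)·log₂(P(3)/Q(3)) = (7/8)·log₂((7/8)/(1/24)) = 3.84328
  P(4)·log₂(P(4)/Q(4)) = (1/12)·log₂((1/12)/(7/12)) = -0.23395

D_KL(P||Q) = 0.00000 - 0.08516 + 3.84328 - 0.23395 = 3.52417 ≈ 3.5242 bits

D_KL(Q||P) = Σ Q(x) log₂(Q(x)/P(x))

Computing term by term:
  Q(1)·log₂(Q(1)/P(1)) = (1/48)·log₂((1/48)/(1/48)) = 0.00000
  Q(2)·log₂(Q(2)/P(2)) = (17/48)·log₂((17/48)/(1/48)) = 1.44764
  Q(3)·log₂(Q(3)/P(3)) = (1/24)·log₂((1/24)/(7/8)) = -0.18301
  Q(4)·log₂(Q(4)/P(4)) = (7/12)·log₂((7/12)/(1/12)) = 1.63762

D_KL(Q||P) = 0.00000 + 1.44764 - 0.18301 + 1.63762 = 2.90225 ≈ 2.9023 bits

These are NOT equal (difference: 0.6219 bits). KL divergence is asymmetric: D_KL(P||Q) ≠ D_KL(Q||P) in general.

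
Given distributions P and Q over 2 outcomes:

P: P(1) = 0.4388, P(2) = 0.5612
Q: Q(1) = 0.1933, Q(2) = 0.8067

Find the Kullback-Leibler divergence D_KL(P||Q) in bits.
0.2252 bits

D_KL(P||Q) = Σ P(x) log₂(P(x)/Q(x))

Computing term by term:
  P(1)·log₂(P(1)/Q(1)) = 0.4388·log₂(0.4388/0.1933) = 0.51898
  P(2)·log₂(P(2)/Q(2)) = 0.5612·log₂(0.5612/0.8067) = -0.29380

D_KL(P||Q) = 0.51898 - 0.29380 = 0.22518 ≈ 0.2252 bits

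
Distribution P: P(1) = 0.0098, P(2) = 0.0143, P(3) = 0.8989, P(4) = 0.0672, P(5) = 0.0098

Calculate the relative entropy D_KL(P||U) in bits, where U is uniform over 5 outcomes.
1.7035 bits

U(i) = 1/5 for all i

D_KL(P||U) = Σ P(x) log₂(P(x) / (1/5))
           = Σ P(x) log₂(P(x)) + log₂(5)
           = log₂(5) - H(P)

H(P) = -Σ P(x) log₂(P(x)):
  -P(1)·log₂(P(1)) = -(0.0098)·log₂(0.0098) = 0.06540
  -P(2)·log₂(P(2)) = -(0.0143)·log₂(0.0143) = 0.08763
  -P(3)·log₂(P(3)) = -(0.8989)·log₂(0.8989) = 0.13822
  -P(4)·log₂(P(4)) = -(0.0672)·log₂(0.0672) = 0.26177
  -P(5)·log₂(P(5)) = -(0.0098)·log₂(0.0098) = 0.06540
H(P) = 0.06540 + 0.08763 + 0.13822 + 0.26177 + 0.06540 = 0.61842 bits

log₂(5) = 2.32193 bits

D_KL(P||U) = 2.32193 - 0.61842 = 1.70351 ≈ 1.7035 bits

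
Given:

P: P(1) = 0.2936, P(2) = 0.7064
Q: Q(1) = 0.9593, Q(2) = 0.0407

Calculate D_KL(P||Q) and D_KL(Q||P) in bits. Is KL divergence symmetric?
D_KL(P||Q) = 2.4070 bits, D_KL(Q||P) = 1.4710 bits. No, KL divergence is not symmetric.

D_KL(P||Q) = Σ P(x) log₂(P(x)/Q(x))

Computing term by term:
  P(1)·log₂(P(1)/Q(1)) = 0.2936·log₂(0.2936/0.9593) = -0.50151
  P(2)·log₂(P(2)/Q(2)) = 0.7064·log₂(0.7064/0.0407) = 2.90852

D_KL(P||Q) = -0.50151 + 2.90852 = 2.40701 ≈ 2.4070 bits

D_KL(Q||P) = Σ Q(x) log₂(Q(x)/P(x))

Computing term by term:
  Q(1)·log₂(Q(1)/P(1)) = 0.9593·log₂(0.9593/0.2936) = 1.63861
  Q(2)·log₂(Q(2)/P(2)) = 0.0407·log₂(0.0407/0.7064) = -0.16758

D_KL(Q||P) = 1.63861 - 0.16758 = 1.47103 ≈ 1.4710 bits

These are NOT equal (difference: 0.9360 bits). KL divergence is asymmetric: D_KL(P||Q) ≠ D_KL(Q||P) in general.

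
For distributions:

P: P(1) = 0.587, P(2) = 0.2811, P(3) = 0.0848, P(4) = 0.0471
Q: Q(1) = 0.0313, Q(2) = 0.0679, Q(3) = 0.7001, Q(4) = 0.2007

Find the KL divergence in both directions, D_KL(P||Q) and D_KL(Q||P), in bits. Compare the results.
D_KL(P||Q) = 2.7019 bits, D_KL(Q||P) = 2.2803 bits. D_KL(P||Q) is larger than D_KL(Q||P) by 0.4216 bits; the two directions differ.

D_KL(P||Q) = Σ P(x) log₂(P(x)/Q(x))

Computing term by term:
  P(1)·log₂(P(1)/Q(1)) = 0.587·log₂(0.587/0.0313) = 2.48250
  P(2)·log₂(P(2)/Q(2)) = 0.2811·log₂(0.2811/0.0679) = 0.57614
  P(3)·log₂(P(3)/Q(3)) = 0.0848·log₂(0.0848/0.7001) = -0.25825
  P(4)·log₂(P(4)/Q(4)) = 0.0471·log₂(0.0471/0.2007) = -0.09850

D_KL(P||Q) = 2.48250 + 0.57614 - 0.25825 - 0.09850 = 2.70189 ≈ 2.7019 bits

D_KL(Q||P) = Σ Q(x) log₂(Q(x)/P(x))

Computing term by term:
  Q(1)·log₂(Q(1)/P(1)) = 0.0313·log₂(0.0313/0.587) = -0.13237
  Q(2)·log₂(Q(2)/P(2)) = 0.0679·log₂(0.0679/0.2811) = -0.13917
  Q(3)·log₂(Q(3)/P(3)) = 0.7001·log₂(0.7001/0.0848) = 2.13210
  Q(4)·log₂(Q(4)/P(4)) = 0.2007·log₂(0.2007/0.0471) = 0.41971

D_KL(Q||P) = -0.13237 - 0.13917 + 2.13210 + 0.41971 = 2.28027 ≈ 2.2803 bits

These are NOT equal (difference: 0.4216 bits). KL divergence is asymmetric: D_KL(P||Q) ≠ D_KL(Q||P) in general.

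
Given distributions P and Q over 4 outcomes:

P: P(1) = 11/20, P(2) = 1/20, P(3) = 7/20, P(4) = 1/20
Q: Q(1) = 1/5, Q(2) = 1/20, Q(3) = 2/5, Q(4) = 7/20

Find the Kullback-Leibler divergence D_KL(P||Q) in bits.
0.5949 bits

D_KL(P||Q) = Σ P(x) log₂(P(x)/Q(x))

Computing term by term:
  P(1)·log₂(P(1)/Q(1)) = (11/20)·log₂((11/20)/(1/5)) = 0.80269
  P(2)·log₂(P(2)/Q(2)) = (1/20)·log₂((1/20)/(1/20)) = 0.00000
  P(3)·log₂(P(3)/Q(3)) = (7/20)·log₂((7/20)/(2/5)) = -0.06743
  P(4)·log₂(P(4)/Q(4)) = (1/20)·log₂((1/20)/(7/20)) = -0.14037

D_KL(P||Q) = 0.80269 + 0.00000 - 0.06743 - 0.14037 = 0.59489 ≈ 0.5949 bits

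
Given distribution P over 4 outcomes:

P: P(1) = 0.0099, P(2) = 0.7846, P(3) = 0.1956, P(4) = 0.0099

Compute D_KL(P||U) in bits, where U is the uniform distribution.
1.1331 bits

U(i) = 1/4 for all i

D_KL(P||U) = Σ P(x) log₂(P(x) / (1/4))
           = Σ P(x) log₂(P(x)) + log₂(4)
           = log₂(4) - H(P)

H(P) = -Σ P(x) log₂(P(x)):
  -P(1)·log₂(P(1)) = -(0.0099)·log₂(0.0099) = 0.06592
  -P(2)·log₂(P(2)) = -(0.7846)·log₂(0.7846) = 0.27459
  -P(3)·log₂(P(3)) = -(0.1956)·log₂(0.1956) = 0.46045
  -P(4)·log₂(P(4)) = -(0.0099)·log₂(0.0099) = 0.06592
H(P) = 0.06592 + 0.27459 + 0.46045 + 0.06592 = 0.86688 bits

log₂(4) = 2.00000 bits

D_KL(P||U) = 2.00000 - 0.86688 = 1.13312 ≈ 1.1331 bits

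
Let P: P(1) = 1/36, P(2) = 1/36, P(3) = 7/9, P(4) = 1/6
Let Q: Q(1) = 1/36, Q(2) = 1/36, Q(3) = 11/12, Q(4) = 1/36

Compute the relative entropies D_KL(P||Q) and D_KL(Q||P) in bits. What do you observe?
D_KL(P||Q) = 0.2465 bits, D_KL(Q||P) = 0.1455 bits. The two directions give different values (D_KL(P||Q) exceeds D_KL(Q||P) by 0.1010 bits): KL divergence is asymmetric.

D_KL(P||Q) = Σ P(x) log₂(P(x)/Q(x))

Computing term by term:
  P(1)·log₂(P(1)/Q(1)) = (1/36)·log₂((1/36)/(1/36)) = 0.00000
  P(2)·log₂(P(2)/Q(2)) = (1/36)·log₂((1/36)/(1/36)) = 0.00000
  P(3)·log₂(P(3)/Q(3)) = (7/9)·log₂((7/9)/(11/12)) = -0.18436
  P(4)·log₂(P(4)/Q(4)) = (1/6)·log₂((1/6)/(1/36)) = 0.43083

D_KL(P||Q) = 0.00000 + 0.00000 - 0.18436 + 0.43083 = 0.24647 ≈ 0.2465 bits

D_KL(Q||P) = Σ Q(x) log₂(Q(x)/P(x))

Computing term by term:
  Q(1)·log₂(Q(1)/P(1)) = (1/36)·log₂((1/36)/(1/36)) = 0.00000
  Q(2)·log₂(Q(2)/P(2)) = (1/36)·log₂((1/36)/(1/36)) = 0.00000
  Q(3)·log₂(Q(3)/P(3)) = (11/12)·log₂((11/12)/(7/9)) = 0.21729
  Q(4)·log₂(Q(4)/P(4)) = (1/36)·log₂((1/36)/(1/6)) = -0.07180

D_KL(Q||P) = 0.00000 + 0.00000 + 0.21729 - 0.07180 = 0.14549 ≈ 0.1455 bits

These are NOT equal (difference: 0.1010 bits). KL divergence is asymmetric: D_KL(P||Q) ≠ D_KL(Q||P) in general.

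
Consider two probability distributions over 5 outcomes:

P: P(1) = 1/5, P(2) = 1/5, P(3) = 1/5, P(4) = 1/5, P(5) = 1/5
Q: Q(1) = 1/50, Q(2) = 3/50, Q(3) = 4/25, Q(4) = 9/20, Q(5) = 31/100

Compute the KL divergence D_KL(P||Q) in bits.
0.7157 bits

D_KL(P||Q) = Σ P(x) log₂(P(x)/Q(x))

Computing term by term:
  P(1)·log₂(P(1)/Q(1)) = (1/5)·log₂((1/5)/(1/50)) = 0.66439
  P(2)·log₂(P(2)/Q(2)) = (1/5)·log₂((1/5)/(3/50)) = 0.34739
  P(3)·log₂(P(3)/Q(3)) = (1/5)·log₂((1/5)/(4/25)) = 0.06439
  P(4)·log₂(P(4)/Q(4)) = (1/5)·log₂((1/5)/(9/20)) = -0.23399
  P(5)·log₂(P(5)/Q(5)) = (1/5)·log₂((1/5)/(31/100)) = -0.12645

D_KL(P||Q) = 0.66439 + 0.34739 + 0.06439 - 0.23399 - 0.12645 = 0.71573 ≈ 0.7157 bits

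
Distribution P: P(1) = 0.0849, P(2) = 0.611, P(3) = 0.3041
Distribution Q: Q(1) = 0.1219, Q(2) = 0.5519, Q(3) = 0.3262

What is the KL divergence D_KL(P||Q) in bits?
0.0146 bits

D_KL(P||Q) = Σ P(x) log₂(P(x)/Q(x))

Computing term by term:
  P(1)·log₂(P(1)/Q(1)) = 0.0849·log₂(0.0849/0.1219) = -0.04431
  P(2)·log₂(P(2)/Q(2)) = 0.611·log₂(0.611/0.5519) = 0.08967
  P(3)·log₂(P(3)/Q(3)) = 0.3041·log₂(0.3041/0.3262) = -0.03078

D_KL(P||Q) = -0.04431 + 0.08967 - 0.03078 = 0.01458 ≈ 0.0146 bits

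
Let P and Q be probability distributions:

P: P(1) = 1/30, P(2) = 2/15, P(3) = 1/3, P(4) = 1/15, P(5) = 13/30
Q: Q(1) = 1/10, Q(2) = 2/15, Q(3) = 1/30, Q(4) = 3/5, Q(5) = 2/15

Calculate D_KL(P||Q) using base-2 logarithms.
1.5800 bits

D_KL(P||Q) = Σ P(x) log₂(P(x)/Q(x))

Computing term by term:
  P(1)·log₂(P(1)/Q(1)) = (1/30)·log₂((1/30)/(1/10)) = -0.05283
  P(2)·log₂(P(2)/Q(2)) = (2/15)·log₂((2/15)/(2/15)) = 0.00000
  P(3)·log₂(P(3)/Q(3)) = (1/3)·log₂((1/3)/(1/30)) = 1.10731
  P(4)·log₂(P(4)/Q(4)) = (1/15)·log₂((1/15)/(3/5)) = -0.21133
  P(5)·log₂(P(5)/Q(5)) = (13/30)·log₂((13/30)/(2/15)) = 0.73686

D_KL(P||Q) = -0.05283 + 0.00000 + 1.10731 - 0.21133 + 0.73686 = 1.58001 ≈ 1.5800 bits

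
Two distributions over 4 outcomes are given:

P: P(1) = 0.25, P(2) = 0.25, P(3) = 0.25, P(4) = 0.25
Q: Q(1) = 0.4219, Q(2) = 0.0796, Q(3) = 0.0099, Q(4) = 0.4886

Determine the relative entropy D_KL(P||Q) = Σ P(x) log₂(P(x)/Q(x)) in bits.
1.1469 bits

D_KL(P||Q) = Σ P(x) log₂(P(x)/Q(x))

Computing term by term:
  P(1)·log₂(P(1)/Q(1)) = 0.25·log₂(0.25/0.4219) = -0.18874
  P(2)·log₂(P(2)/Q(2)) = 0.25·log₂(0.25/0.0796) = 0.41277
  P(3)·log₂(P(3)/Q(3)) = 0.25·log₂(0.25/0.0099) = 1.16459
  P(4)·log₂(P(4)/Q(4)) = 0.25·log₂(0.25/0.4886) = -0.24168

D_KL(P||Q) = -0.18874 + 0.41277 + 1.16459 - 0.24168 = 1.14694 ≈ 1.1469 bits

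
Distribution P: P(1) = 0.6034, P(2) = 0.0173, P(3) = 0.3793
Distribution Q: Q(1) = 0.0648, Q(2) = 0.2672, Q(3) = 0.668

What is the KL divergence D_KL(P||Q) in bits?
1.5644 bits

D_KL(P||Q) = Σ P(x) log₂(P(x)/Q(x))

Computing term by term:
  P(1)·log₂(P(1)/Q(1)) = 0.6034·log₂(0.6034/0.0648) = 1.94237
  P(2)·log₂(P(2)/Q(2)) = 0.0173·log₂(0.0173/0.2672) = -0.06832
  P(3)·log₂(P(3)/Q(3)) = 0.3793·log₂(0.3793/0.668) = -0.30970

D_KL(P||Q) = 1.94237 - 0.06832 - 0.30970 = 1.56435 ≈ 1.5644 bits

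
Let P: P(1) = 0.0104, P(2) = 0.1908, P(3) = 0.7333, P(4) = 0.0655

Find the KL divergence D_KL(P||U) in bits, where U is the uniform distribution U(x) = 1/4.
0.8898 bits

U(i) = 1/4 for all i

D_KL(P||U) = Σ P(x) log₂(P(x) / (1/4))
           = Σ P(x) log₂(P(x)) + log₂(4)
           = log₂(4) - H(P)

H(P) = -Σ P(x) log₂(P(x)):
  -P(1)·log₂(P(1)) = -(0.0104)·log₂(0.0104) = 0.06851
  -P(2)·log₂(P(2)) = -(0.1908)·log₂(0.1908) = 0.45599
  -P(3)·log₂(P(3)) = -(0.7333)·log₂(0.7333) = 0.32817
  -P(4)·log₂(P(4)) = -(0.0655)·log₂(0.0655) = 0.25757
H(P) = 0.06851 + 0.45599 + 0.32817 + 0.25757 = 1.11024 bits

log₂(4) = 2.00000 bits

D_KL(P||U) = 2.00000 - 1.11024 = 0.88976 ≈ 0.8898 bits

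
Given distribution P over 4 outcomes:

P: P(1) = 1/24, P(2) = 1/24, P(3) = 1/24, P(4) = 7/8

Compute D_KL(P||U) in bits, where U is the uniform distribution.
1.2583 bits

U(i) = 1/4 for all i

D_KL(P||U) = Σ P(x) log₂(P(x) / (1/4))
           = Σ P(x) log₂(P(x)) + log₂(4)
           = log₂(4) - H(P)

H(P) = -Σ P(x) log₂(P(x)):
  -P(1)·log₂(P(1)) = -(1/24)·log₂(1/24) = 0.19104
  -P(2)·log₂(P(2)) = -(1/24)·log₂(1/24) = 0.19104
  -P(3)·log₂(P(3)) = -(1/24)·log₂(1/24) = 0.19104
  -P(4)·log₂(P(4)) = -(7/8)·log₂(7/8) = 0.16856
H(P) = 0.19104 + 0.19104 + 0.19104 + 0.16856 = 0.74168 bits

log₂(4) = 2.00000 bits

D_KL(P||U) = 2.00000 - 0.74168 = 1.25832 ≈ 1.2583 bits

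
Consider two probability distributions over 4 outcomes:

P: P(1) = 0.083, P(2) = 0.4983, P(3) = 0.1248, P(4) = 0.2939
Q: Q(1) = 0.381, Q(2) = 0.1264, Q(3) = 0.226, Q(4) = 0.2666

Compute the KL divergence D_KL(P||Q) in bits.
0.7381 bits

D_KL(P||Q) = Σ P(x) log₂(P(x)/Q(x))

Computing term by term:
  P(1)·log₂(P(1)/Q(1)) = 0.083·log₂(0.083/0.381) = -0.18248
  P(2)·log₂(P(2)/Q(2)) = 0.4983·log₂(0.4983/0.1264) = 0.98614
  P(3)·log₂(P(3)/Q(3)) = 0.1248·log₂(0.1248/0.226) = -0.10692
  P(4)·log₂(P(4)/Q(4)) = 0.2939·log₂(0.2939/0.2666) = 0.04134

D_KL(P||Q) = -0.18248 + 0.98614 - 0.10692 + 0.04134 = 0.73808 ≈ 0.7381 bits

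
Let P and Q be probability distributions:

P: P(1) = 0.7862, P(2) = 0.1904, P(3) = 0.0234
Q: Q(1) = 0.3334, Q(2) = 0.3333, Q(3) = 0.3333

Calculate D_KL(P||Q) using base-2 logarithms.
0.7296 bits

D_KL(P||Q) = Σ P(x) log₂(P(x)/Q(x))

Computing term by term:
  P(1)·log₂(P(1)/Q(1)) = 0.7862·log₂(0.7862/0.3334) = 0.97303
  P(2)·log₂(P(2)/Q(2)) = 0.1904·log₂(0.1904/0.3333) = -0.15380
  P(3)·log₂(P(3)/Q(3)) = 0.0234·log₂(0.0234/0.3333) = -0.08967

D_KL(P||Q) = 0.97303 - 0.15380 - 0.08967 = 0.72956 ≈ 0.7296 bits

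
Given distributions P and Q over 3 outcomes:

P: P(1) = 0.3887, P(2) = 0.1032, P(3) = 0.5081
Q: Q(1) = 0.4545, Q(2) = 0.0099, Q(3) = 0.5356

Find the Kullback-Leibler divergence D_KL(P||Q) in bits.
0.2227 bits

D_KL(P||Q) = Σ P(x) log₂(P(x)/Q(x))

Computing term by term:
  P(1)·log₂(P(1)/Q(1)) = 0.3887·log₂(0.3887/0.4545) = -0.08770
  P(2)·log₂(P(2)/Q(2)) = 0.1032·log₂(0.1032/0.0099) = 0.34901
  P(3)·log₂(P(3)/Q(3)) = 0.5081·log₂(0.5081/0.5356) = -0.03864

D_KL(P||Q) = -0.08770 + 0.34901 - 0.03864 = 0.22267 ≈ 0.2227 bits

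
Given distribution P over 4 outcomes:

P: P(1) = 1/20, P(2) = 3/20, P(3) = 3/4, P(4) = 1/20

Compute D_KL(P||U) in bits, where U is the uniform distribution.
0.8460 bits

U(i) = 1/4 for all i

D_KL(P||U) = Σ P(x) log₂(P(x) / (1/4))
           = Σ P(x) log₂(P(x)) + log₂(4)
           = log₂(4) - H(P)

H(P) = -Σ P(x) log₂(P(x)):
  -P(1)·log₂(P(1)) = -(1/20)·log₂(1/20) = 0.21610
  -P(2)·log₂(P(2)) = -(3/20)·log₂(3/20) = 0.41054
  -P(3)·log₂(P(3)) = -(3/4)·log₂(3/4) = 0.31128
  -P(4)·log₂(P(4)) = -(1/20)·log₂(1/20) = 0.21610
H(P) = 0.21610 + 0.41054 + 0.31128 + 0.21610 = 1.15402 bits

log₂(4) = 2.00000 bits

D_KL(P||U) = 2.00000 - 1.15402 = 0.84598 ≈ 0.8460 bits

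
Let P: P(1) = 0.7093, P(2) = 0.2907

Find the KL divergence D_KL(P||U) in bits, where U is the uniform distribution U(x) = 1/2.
0.1304 bits

U(i) = 1/2 for all i

D_KL(P||U) = Σ P(x) log₂(P(x) / (1/2))
           = Σ P(x) log₂(P(x)) + log₂(2)
           = log₂(2) - H(P)

H(P) = -Σ P(x) log₂(P(x)):
  -P(1)·log₂(P(1)) = -(0.7093)·log₂(0.7093) = 0.35148
  -P(2)·log₂(P(2)) = -(0.2907)·log₂(0.2907) = 0.51814
H(P) = 0.35148 + 0.51814 = 0.86962 bits

log₂(2) = 1.00000 bits

D_KL(P||U) = 1.00000 - 0.86962 = 0.13038 ≈ 0.1304 bits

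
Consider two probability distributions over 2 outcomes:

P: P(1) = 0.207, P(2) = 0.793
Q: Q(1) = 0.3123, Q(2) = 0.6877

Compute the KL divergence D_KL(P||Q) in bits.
0.0402 bits

D_KL(P||Q) = Σ P(x) log₂(P(x)/Q(x))

Computing term by term:
  P(1)·log₂(P(1)/Q(1)) = 0.207·log₂(0.207/0.3123) = -0.12281
  P(2)·log₂(P(2)/Q(2)) = 0.793·log₂(0.793/0.6877) = 0.16299

D_KL(P||Q) = -0.12281 + 0.16299 = 0.04018 ≈ 0.0402 bits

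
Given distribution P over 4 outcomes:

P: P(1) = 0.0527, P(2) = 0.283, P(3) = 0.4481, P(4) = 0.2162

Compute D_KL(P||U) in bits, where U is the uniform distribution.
0.2642 bits

U(i) = 1/4 for all i

D_KL(P||U) = Σ P(x) log₂(P(x) / (1/4))
           = Σ P(x) log₂(P(x)) + log₂(4)
           = log₂(4) - H(P)

H(P) = -Σ P(x) log₂(P(x)):
  -P(1)·log₂(P(1)) = -(0.0527)·log₂(0.0527) = 0.22377
  -P(2)·log₂(P(2)) = -(0.283)·log₂(0.283) = 0.51538
  -P(3)·log₂(P(3)) = -(0.4481)·log₂(0.4481) = 0.51895
  -P(4)·log₂(P(4)) = -(0.2162)·log₂(0.2162) = 0.47771
H(P) = 0.22377 + 0.51538 + 0.51895 + 0.47771 = 1.73581 bits

log₂(4) = 2.00000 bits

D_KL(P||U) = 2.00000 - 1.73581 = 0.26419 ≈ 0.2642 bits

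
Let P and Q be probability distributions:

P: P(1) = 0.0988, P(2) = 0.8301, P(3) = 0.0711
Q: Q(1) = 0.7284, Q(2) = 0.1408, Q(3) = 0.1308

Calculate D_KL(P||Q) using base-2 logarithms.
1.7775 bits

D_KL(P||Q) = Σ P(x) log₂(P(x)/Q(x))

Computing term by term:
  P(1)·log₂(P(1)/Q(1)) = 0.0988·log₂(0.0988/0.7284) = -0.28476
  P(2)·log₂(P(2)/Q(2)) = 0.8301·log₂(0.8301/0.1408) = 2.12476
  P(3)·log₂(P(3)/Q(3)) = 0.0711·log₂(0.0711/0.1308) = -0.06253

D_KL(P||Q) = -0.28476 + 2.12476 - 0.06253 = 1.77747 ≈ 1.7775 bits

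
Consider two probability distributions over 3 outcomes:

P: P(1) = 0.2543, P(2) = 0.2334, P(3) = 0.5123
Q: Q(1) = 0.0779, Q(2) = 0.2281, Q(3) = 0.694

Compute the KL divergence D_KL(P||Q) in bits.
0.2174 bits

D_KL(P||Q) = Σ P(x) log₂(P(x)/Q(x))

Computing term by term:
  P(1)·log₂(P(1)/Q(1)) = 0.2543·log₂(0.2543/0.0779) = 0.43405
  P(2)·log₂(P(2)/Q(2)) = 0.2334·log₂(0.2334/0.2281) = 0.00773
  P(3)·log₂(P(3)/Q(3)) = 0.5123·log₂(0.5123/0.694) = -0.22436

D_KL(P||Q) = 0.43405 + 0.00773 - 0.22436 = 0.21742 ≈ 0.2174 bits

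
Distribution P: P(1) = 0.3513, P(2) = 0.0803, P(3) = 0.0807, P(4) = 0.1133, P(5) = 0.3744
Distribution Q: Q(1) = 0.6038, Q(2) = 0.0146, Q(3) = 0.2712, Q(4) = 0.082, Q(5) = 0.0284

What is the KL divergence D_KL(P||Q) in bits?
1.2277 bits

D_KL(P||Q) = Σ P(x) log₂(P(x)/Q(x))

Computing term by term:
  P(1)·log₂(P(1)/Q(1)) = 0.3513·log₂(0.3513/0.6038) = -0.27449
  P(2)·log₂(P(2)/Q(2)) = 0.0803·log₂(0.0803/0.0146) = 0.19749
  P(3)·log₂(P(3)/Q(3)) = 0.0807·log₂(0.0807/0.2712) = -0.14112
  P(4)·log₂(P(4)/Q(4)) = 0.1133·log₂(0.1133/0.082) = 0.05285
  P(5)·log₂(P(5)/Q(5)) = 0.3744·log₂(0.3744/0.0284) = 1.39300

D_KL(P||Q) = -0.27449 + 0.19749 - 0.14112 + 0.05285 + 1.39300 = 1.22773 ≈ 1.2277 bits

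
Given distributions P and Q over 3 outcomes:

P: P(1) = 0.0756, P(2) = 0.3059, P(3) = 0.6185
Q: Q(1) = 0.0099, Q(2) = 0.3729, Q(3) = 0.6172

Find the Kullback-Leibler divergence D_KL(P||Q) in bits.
0.1362 bits

D_KL(P||Q) = Σ P(x) log₂(P(x)/Q(x))

Computing term by term:
  P(1)·log₂(P(1)/Q(1)) = 0.0756·log₂(0.0756/0.0099) = 0.22173
  P(2)·log₂(P(2)/Q(2)) = 0.3059·log₂(0.3059/0.3729) = -0.08740
  P(3)·log₂(P(3)/Q(3)) = 0.6185·log₂(0.6185/0.6172) = 0.00188

D_KL(P||Q) = 0.22173 - 0.08740 + 0.00188 = 0.13621 ≈ 0.1362 bits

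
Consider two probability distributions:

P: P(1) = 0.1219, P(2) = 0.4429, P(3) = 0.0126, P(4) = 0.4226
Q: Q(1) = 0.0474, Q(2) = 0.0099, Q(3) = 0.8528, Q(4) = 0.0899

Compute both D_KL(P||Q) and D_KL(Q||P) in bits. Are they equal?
D_KL(P||Q) = 3.4617 bits, D_KL(Q||P) = 4.8660 bits. No, they are not equal.

D_KL(P||Q) = Σ P(x) log₂(P(x)/Q(x))

Computing term by term:
  P(1)·log₂(P(1)/Q(1)) = 0.1219·log₂(0.1219/0.0474) = 0.16612
  P(2)·log₂(P(2)/Q(2)) = 0.4429·log₂(0.4429/0.0099) = 2.42860
  P(3)·log₂(P(3)/Q(3)) = 0.0126·log₂(0.0126/0.8528) = -0.07662
  P(4)·log₂(P(4)/Q(4)) = 0.4226·log₂(0.4226/0.0899) = 0.94362

D_KL(P||Q) = 0.16612 + 2.42860 - 0.07662 + 0.94362 = 3.46172 ≈ 3.4617 bits

D_KL(Q||P) = Σ Q(x) log₂(Q(x)/P(x))

Computing term by term:
  Q(1)·log₂(Q(1)/P(1)) = 0.0474·log₂(0.0474/0.1219) = -0.06459
  Q(2)·log₂(Q(2)/P(2)) = 0.0099·log₂(0.0099/0.4429) = -0.05429
  Q(3)·log₂(Q(3)/P(3)) = 0.8528·log₂(0.8528/0.0126) = 5.18563
  Q(4)·log₂(Q(4)/P(4)) = 0.0899·log₂(0.0899/0.4226) = -0.20074

D_KL(Q||P) = -0.06459 - 0.05429 + 5.18563 - 0.20074 = 4.86601 ≈ 4.8660 bits

These are NOT equal (difference: 1.4043 bits). KL divergence is asymmetric: D_KL(P||Q) ≠ D_KL(Q||P) in general.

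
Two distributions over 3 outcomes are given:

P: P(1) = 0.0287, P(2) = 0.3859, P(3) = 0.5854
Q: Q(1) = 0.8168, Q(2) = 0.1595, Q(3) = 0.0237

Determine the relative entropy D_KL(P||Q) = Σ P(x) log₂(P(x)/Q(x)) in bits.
3.0616 bits

D_KL(P||Q) = Σ P(x) log₂(P(x)/Q(x))

Computing term by term:
  P(1)·log₂(P(1)/Q(1)) = 0.0287·log₂(0.0287/0.8168) = -0.13865
  P(2)·log₂(P(2)/Q(2)) = 0.3859·log₂(0.3859/0.1595) = 0.49190
  P(3)·log₂(P(3)/Q(3)) = 0.5854·log₂(0.5854/0.0237) = 2.70833

D_KL(P||Q) = -0.13865 + 0.49190 + 2.70833 = 3.06158 ≈ 3.0616 bits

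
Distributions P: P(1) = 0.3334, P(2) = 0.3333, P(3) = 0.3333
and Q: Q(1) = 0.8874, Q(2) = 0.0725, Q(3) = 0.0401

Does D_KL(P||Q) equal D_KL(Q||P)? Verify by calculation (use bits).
D_KL(P||Q) = 1.2809 bits, D_KL(Q||P) = 0.9712 bits. No — D_KL(P||Q) ≠ D_KL(Q||P) for this pair.

D_KL(P||Q) = Σ P(x) log₂(P(x)/Q(x))

Computing term by term:
  P(1)·log₂(P(1)/Q(1)) = 0.3334·log₂(0.3334/0.8874) = -0.47087
  P(2)·log₂(P(2)/Q(2)) = 0.3333·log₂(0.3333/0.0725) = 0.73352
  P(3)·log₂(P(3)/Q(3)) = 0.3333·log₂(0.3333/0.0401) = 1.01828

D_KL(P||Q) = -0.47087 + 0.73352 + 1.01828 = 1.28093 ≈ 1.2809 bits

D_KL(Q||P) = Σ Q(x) log₂(Q(x)/P(x))

Computing term by term:
  Q(1)·log₂(Q(1)/P(1)) = 0.8874·log₂(0.8874/0.3334) = 1.25330
  Q(2)·log₂(Q(2)/P(2)) = 0.0725·log₂(0.0725/0.3333) = -0.15956
  Q(3)·log₂(Q(3)/P(3)) = 0.0401·log₂(0.0401/0.3333) = -0.12251

D_KL(Q||P) = 1.25330 - 0.15956 - 0.12251 = 0.97123 ≈ 0.9712 bits

These are NOT equal (difference: 0.3097 bits). KL divergence is asymmetric: D_KL(P||Q) ≠ D_KL(Q||P) in general.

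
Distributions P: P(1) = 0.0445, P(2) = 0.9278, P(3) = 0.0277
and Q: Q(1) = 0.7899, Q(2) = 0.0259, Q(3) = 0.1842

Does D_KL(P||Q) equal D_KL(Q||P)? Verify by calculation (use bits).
D_KL(P||Q) = 4.5297 bits, D_KL(Q||P) = 3.6477 bits. No — D_KL(P||Q) ≠ D_KL(Q||P) for this pair.

D_KL(P||Q) = Σ P(x) log₂(P(x)/Q(x))

Computing term by term:
  P(1)·log₂(P(1)/Q(1)) = 0.0445·log₂(0.0445/0.7899) = -0.18467
  P(2)·log₂(P(2)/Q(2)) = 0.9278·log₂(0.9278/0.0259) = 4.79004
  P(3)·log₂(P(3)/Q(3)) = 0.0277·log₂(0.0277/0.1842) = -0.07571

D_KL(P||Q) = -0.18467 + 4.79004 - 0.07571 = 4.52966 ≈ 4.5297 bits

D_KL(Q||P) = Σ Q(x) log₂(Q(x)/P(x))

Computing term by term:
  Q(1)·log₂(Q(1)/P(1)) = 0.7899·log₂(0.7899/0.0445) = 3.27792
  Q(2)·log₂(Q(2)/P(2)) = 0.0259·log₂(0.0259/0.9278) = -0.13372
  Q(3)·log₂(Q(3)/P(3)) = 0.1842·log₂(0.1842/0.0277) = 0.50348

D_KL(Q||P) = 3.27792 - 0.13372 + 0.50348 = 3.64768 ≈ 3.6477 bits

These are NOT equal (difference: 0.8820 bits). KL divergence is asymmetric: D_KL(P||Q) ≠ D_KL(Q||P) in general.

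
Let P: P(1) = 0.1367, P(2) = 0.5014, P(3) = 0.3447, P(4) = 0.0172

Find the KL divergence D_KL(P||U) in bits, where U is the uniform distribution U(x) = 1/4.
0.4777 bits

U(i) = 1/4 for all i

D_KL(P||U) = Σ P(x) log₂(P(x) / (1/4))
           = Σ P(x) log₂(P(x)) + log₂(4)
           = log₂(4) - H(P)

H(P) = -Σ P(x) log₂(P(x)):
  -P(1)·log₂(P(1)) = -(0.1367)·log₂(0.1367) = 0.39245
  -P(2)·log₂(P(2)) = -(0.5014)·log₂(0.5014) = 0.49938
  -P(3)·log₂(P(3)) = -(0.3447)·log₂(0.3447) = 0.52966
  -P(4)·log₂(P(4)) = -(0.0172)·log₂(0.0172) = 0.10082
H(P) = 0.39245 + 0.49938 + 0.52966 + 0.10082 = 1.52231 bits

log₂(4) = 2.00000 bits

D_KL(P||U) = 2.00000 - 1.52231 = 0.47769 ≈ 0.4777 bits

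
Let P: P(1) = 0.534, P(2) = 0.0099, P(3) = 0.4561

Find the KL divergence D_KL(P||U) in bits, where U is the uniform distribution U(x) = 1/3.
0.5192 bits

U(i) = 1/3 for all i

D_KL(P||U) = Σ P(x) log₂(P(x) / (1/3))
           = Σ P(x) log₂(P(x)) + log₂(3)
           = log₂(3) - H(P)

H(P) = -Σ P(x) log₂(P(x)):
  -P(1)·log₂(P(1)) = -(0.534)·log₂(0.534) = 0.48332
  -P(2)·log₂(P(2)) = -(0.0099)·log₂(0.0099) = 0.06592
  -P(3)·log₂(P(3)) = -(0.4561)·log₂(0.4561) = 0.51657
H(P) = 0.48332 + 0.06592 + 0.51657 = 1.06581 bits

log₂(3) = 1.58496 bits

D_KL(P||U) = 1.58496 - 1.06581 = 0.51915 ≈ 0.5192 bits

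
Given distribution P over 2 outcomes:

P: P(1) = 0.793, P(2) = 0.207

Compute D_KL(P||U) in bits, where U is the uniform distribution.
0.2643 bits

U(i) = 1/2 for all i

D_KL(P||U) = Σ P(x) log₂(P(x) / (1/2))
           = Σ P(x) log₂(P(x)) + log₂(2)
           = log₂(2) - H(P)

H(P) = -Σ P(x) log₂(P(x)):
  -P(1)·log₂(P(1)) = -(0.793)·log₂(0.793) = 0.26534
  -P(2)·log₂(P(2)) = -(0.207)·log₂(0.207) = 0.47037
H(P) = 0.26534 + 0.47037 = 0.73571 bits

log₂(2) = 1.00000 bits

D_KL(P||U) = 1.00000 - 0.73571 = 0.26429 ≈ 0.2643 bits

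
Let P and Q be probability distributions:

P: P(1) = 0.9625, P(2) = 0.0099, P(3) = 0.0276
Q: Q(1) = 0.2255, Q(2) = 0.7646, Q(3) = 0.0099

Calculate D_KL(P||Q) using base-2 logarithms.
1.9939 bits

D_KL(P||Q) = Σ P(x) log₂(P(x)/Q(x))

Computing term by term:
  P(1)·log₂(P(1)/Q(1)) = 0.9625·log₂(0.9625/0.2255) = 2.01515
  P(2)·log₂(P(2)/Q(2)) = 0.0099·log₂(0.0099/0.7646) = -0.06208
  P(3)·log₂(P(3)/Q(3)) = 0.0276·log₂(0.0276/0.0099) = 0.04083

D_KL(P||Q) = 2.01515 - 0.06208 + 0.04083 = 1.99390 ≈ 1.9939 bits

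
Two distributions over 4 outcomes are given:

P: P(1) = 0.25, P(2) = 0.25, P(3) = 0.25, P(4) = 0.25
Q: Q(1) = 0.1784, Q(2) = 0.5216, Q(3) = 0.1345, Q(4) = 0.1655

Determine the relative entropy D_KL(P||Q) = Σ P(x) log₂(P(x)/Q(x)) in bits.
0.2288 bits

D_KL(P||Q) = Σ P(x) log₂(P(x)/Q(x))

Computing term by term:
  P(1)·log₂(P(1)/Q(1)) = 0.25·log₂(0.25/0.1784) = 0.12170
  P(2)·log₂(P(2)/Q(2)) = 0.25·log₂(0.25/0.5216) = -0.26525
  P(3)·log₂(P(3)/Q(3)) = 0.25·log₂(0.25/0.1345) = 0.22358
  P(4)·log₂(P(4)/Q(4)) = 0.25·log₂(0.25/0.1655) = 0.14877

D_KL(P||Q) = 0.12170 - 0.26525 + 0.22358 + 0.14877 = 0.22880 ≈ 0.2288 bits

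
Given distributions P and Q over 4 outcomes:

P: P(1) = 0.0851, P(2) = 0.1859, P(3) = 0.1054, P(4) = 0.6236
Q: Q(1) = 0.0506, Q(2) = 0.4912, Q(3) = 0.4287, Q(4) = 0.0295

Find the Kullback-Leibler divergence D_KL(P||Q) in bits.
2.3349 bits

D_KL(P||Q) = Σ P(x) log₂(P(x)/Q(x))

Computing term by term:
  P(1)·log₂(P(1)/Q(1)) = 0.0851·log₂(0.0851/0.0506) = 0.06383
  P(2)·log₂(P(2)/Q(2)) = 0.1859·log₂(0.1859/0.4912) = -0.26059
  P(3)·log₂(P(3)/Q(3)) = 0.1054·log₂(0.1054/0.4287) = -0.21334
  P(4)·log₂(P(4)/Q(4)) = 0.6236·log₂(0.6236/0.0295) = 2.74498

D_KL(P||Q) = 0.06383 - 0.26059 - 0.21334 + 2.74498 = 2.33488 ≈ 2.3349 bits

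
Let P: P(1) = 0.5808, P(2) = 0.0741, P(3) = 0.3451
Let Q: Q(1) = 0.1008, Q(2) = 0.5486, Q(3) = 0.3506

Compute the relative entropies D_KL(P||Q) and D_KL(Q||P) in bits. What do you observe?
D_KL(P||Q) = 1.2455 bits, D_KL(Q||P) = 1.3378 bits. The two directions give different values (D_KL(Q||P) exceeds D_KL(P||Q) by 0.0923 bits): KL divergence is asymmetric.

D_KL(P||Q) = Σ P(x) log₂(P(x)/Q(x))

Computing term by term:
  P(1)·log₂(P(1)/Q(1)) = 0.5808·log₂(0.5808/0.1008) = 1.46742
  P(2)·log₂(P(2)/Q(2)) = 0.0741·log₂(0.0741/0.5486) = -0.21402
  P(3)·log₂(P(3)/Q(3)) = 0.3451·log₂(0.3451/0.3506) = -0.00787

D_KL(P||Q) = 1.46742 - 0.21402 - 0.00787 = 1.24553 ≈ 1.2455 bits

D_KL(Q||P) = Σ Q(x) log₂(Q(x)/P(x))

Computing term by term:
  Q(1)·log₂(Q(1)/P(1)) = 0.1008·log₂(0.1008/0.5808) = -0.25468
  Q(2)·log₂(Q(2)/P(2)) = 0.5486·log₂(0.5486/0.0741) = 1.58447
  Q(3)·log₂(Q(3)/P(3)) = 0.3506·log₂(0.3506/0.3451) = 0.00800

D_KL(Q||P) = -0.25468 + 1.58447 + 0.00800 = 1.33779 ≈ 1.3378 bits

These are NOT equal (difference: 0.0923 bits). KL divergence is asymmetric: D_KL(P||Q) ≠ D_KL(Q||P) in general.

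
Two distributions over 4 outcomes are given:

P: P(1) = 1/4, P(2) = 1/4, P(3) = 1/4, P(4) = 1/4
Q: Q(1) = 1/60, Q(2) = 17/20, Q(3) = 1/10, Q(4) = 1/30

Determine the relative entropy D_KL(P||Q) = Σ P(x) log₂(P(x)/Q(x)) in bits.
1.5925 bits

D_KL(P||Q) = Σ P(x) log₂(P(x)/Q(x))

Computing term by term:
  P(1)·log₂(P(1)/Q(1)) = (1/4)·log₂((1/4)/(1/60)) = 0.97672
  P(2)·log₂(P(2)/Q(2)) = (1/4)·log₂((1/4)/(17/20)) = -0.44138
  P(3)·log₂(P(3)/Q(3)) = (1/4)·log₂((1/4)/(1/10)) = 0.33048
  P(4)·log₂(P(4)/Q(4)) = (1/4)·log₂((1/4)/(1/30)) = 0.72672

D_KL(P||Q) = 0.97672 - 0.44138 + 0.33048 + 0.72672 = 1.59254 ≈ 1.5925 bits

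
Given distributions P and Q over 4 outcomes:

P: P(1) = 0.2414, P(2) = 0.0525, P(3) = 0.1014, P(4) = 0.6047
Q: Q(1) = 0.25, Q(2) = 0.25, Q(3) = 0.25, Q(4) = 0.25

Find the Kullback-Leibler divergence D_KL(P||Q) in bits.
0.5082 bits

D_KL(P||Q) = Σ P(x) log₂(P(x)/Q(x))

Computing term by term:
  P(1)·log₂(P(1)/Q(1)) = 0.2414·log₂(0.2414/0.25) = -0.01219
  P(2)·log₂(P(2)/Q(2)) = 0.0525·log₂(0.0525/0.25) = -0.11821
  P(3)·log₂(P(3)/Q(3)) = 0.1014·log₂(0.1014/0.25) = -0.13201
  P(4)·log₂(P(4)/Q(4)) = 0.6047·log₂(0.6047/0.25) = 0.77056

D_KL(P||Q) = -0.01219 - 0.11821 - 0.13201 + 0.77056 = 0.50815 ≈ 0.5082 bits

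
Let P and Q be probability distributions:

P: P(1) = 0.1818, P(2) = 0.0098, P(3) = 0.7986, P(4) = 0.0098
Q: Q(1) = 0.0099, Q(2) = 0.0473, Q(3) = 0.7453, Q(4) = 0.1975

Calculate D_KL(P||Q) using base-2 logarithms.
0.7782 bits

D_KL(P||Q) = Σ P(x) log₂(P(x)/Q(x))

Computing term by term:
  P(1)·log₂(P(1)/Q(1)) = 0.1818·log₂(0.1818/0.0099) = 0.76334
  P(2)·log₂(P(2)/Q(2)) = 0.0098·log₂(0.0098/0.0473) = -0.02226
  P(3)·log₂(P(3)/Q(3)) = 0.7986·log₂(0.7986/0.7453) = 0.07958
  P(4)·log₂(P(4)/Q(4)) = 0.0098·log₂(0.0098/0.1975) = -0.04246

D_KL(P||Q) = 0.76334 - 0.02226 + 0.07958 - 0.04246 = 0.77820 ≈ 0.7782 bits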